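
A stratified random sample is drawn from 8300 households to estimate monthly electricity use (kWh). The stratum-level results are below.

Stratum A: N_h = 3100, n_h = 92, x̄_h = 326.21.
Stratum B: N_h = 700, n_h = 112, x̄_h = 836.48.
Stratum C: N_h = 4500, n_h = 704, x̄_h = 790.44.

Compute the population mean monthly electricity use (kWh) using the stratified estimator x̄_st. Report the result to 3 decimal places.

N = Σ N_h = 8300. Stratum weights W_h = N_h/N.
x̄_st = (3100·326.21 + 700·836.48 + 4500·790.44) / 8300 = 620.93578

x̄_st ≈ 620.936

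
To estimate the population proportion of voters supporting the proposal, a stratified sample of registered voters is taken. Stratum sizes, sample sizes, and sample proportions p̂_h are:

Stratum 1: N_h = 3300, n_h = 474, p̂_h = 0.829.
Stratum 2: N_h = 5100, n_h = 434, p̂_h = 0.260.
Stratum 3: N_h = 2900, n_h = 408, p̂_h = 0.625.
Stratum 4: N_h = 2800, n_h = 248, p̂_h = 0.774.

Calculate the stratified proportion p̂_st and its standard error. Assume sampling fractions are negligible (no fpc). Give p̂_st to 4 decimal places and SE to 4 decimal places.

N = 14100; stratum weights W_h = N_h/N.
p̂_st = Σ W_h p̂_h = (3300·0.829 + 5100·0.260 + 2900·0.625 + 2800·0.774)/14100 = 0.57031
V̂(p̂_st) = Σ W_h² p̂_h(1−p̂_h)/(n_h−1):
  stratum 1: (3300/14100)²·0.829·0.171/473 = 1.64164e-05
  stratum 2: (5100/14100)²·0.260·0.740/433 = 5.81325e-05
  stratum 3: (2900/14100)²·0.625·0.375/407 = 2.43599e-05
  stratum 4: (2800/14100)²·0.774·0.226/247 = 2.79274e-05
V̂(p̂_st) = 0.000126836; SE = √V̂ = 0.0112622

p̂_st ≈ 0.5703, SE ≈ 0.0113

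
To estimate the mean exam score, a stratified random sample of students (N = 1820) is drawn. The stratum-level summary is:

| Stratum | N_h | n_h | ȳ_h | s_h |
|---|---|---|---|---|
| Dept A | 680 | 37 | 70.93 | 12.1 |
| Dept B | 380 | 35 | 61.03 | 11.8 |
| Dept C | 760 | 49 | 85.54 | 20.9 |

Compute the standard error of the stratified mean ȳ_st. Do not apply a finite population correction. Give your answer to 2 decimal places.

SE(ȳ_st) ≈ 1.51

V̂(ȳ_st) = Σ W_h² s_h²/n_h, with W_h = N_h/N and N = 1820:
  stratum Dept A: (680/1820)²·12.1²/37 = 0.552388
  stratum Dept B: (380/1820)²·11.8²/35 = 0.173428
  stratum Dept C: (760/1820)²·20.9²/49 = 1.55446
V̂(ȳ_st) = 2.28028
SE(ȳ_st) = √2.28028 = 1.51006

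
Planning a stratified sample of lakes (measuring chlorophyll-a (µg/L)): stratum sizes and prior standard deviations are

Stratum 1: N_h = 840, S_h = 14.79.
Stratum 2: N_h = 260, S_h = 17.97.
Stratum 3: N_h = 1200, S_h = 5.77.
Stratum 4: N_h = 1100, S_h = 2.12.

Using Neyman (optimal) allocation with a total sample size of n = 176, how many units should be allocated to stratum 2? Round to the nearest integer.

31

Neyman allocation: n_h = n · N_h S_h / Σ N_i S_i, with n = 176.
  stratum 1: N_h·S_h = 840·14.79 = 12423.60
  stratum 2: N_h·S_h = 260·17.97 = 4672.20
  stratum 3: N_h·S_h = 1200·5.77 = 6924.00
  stratum 4: N_h·S_h = 1100·2.12 = 2332.00
Σ N_h S_h = 26351.80
n for stratum 2 = 176·4672.20/26351.80 = 31.205 → 31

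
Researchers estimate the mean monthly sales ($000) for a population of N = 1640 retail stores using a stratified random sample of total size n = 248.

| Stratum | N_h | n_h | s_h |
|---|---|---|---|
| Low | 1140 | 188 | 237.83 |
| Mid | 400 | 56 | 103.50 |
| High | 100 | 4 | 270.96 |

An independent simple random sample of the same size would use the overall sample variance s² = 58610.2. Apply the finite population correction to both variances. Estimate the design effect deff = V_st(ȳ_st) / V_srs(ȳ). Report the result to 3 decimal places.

V̂(ȳ_st) = Σ W_h² (1 − n_h/N_h) s_h²/n_h, with W_h = N_h/N and N = 1640:
  stratum Low: (1140/1640)²·(1 − 188/1140)·237.83²/188 = 121.403
  stratum Mid: (400/1640)²·(1 − 56/400)·103.50²/56 = 9.78641
  stratum High: (100/1640)²·(1 − 4/100)·270.96²/4 = 65.514
V_st = 196.703
V_srs = (1 − 248/1640)·58610.2/248 = 200.594
deff = V_st / V_srs = 196.703/200.594 = 0.9806

deff ≈ 0.981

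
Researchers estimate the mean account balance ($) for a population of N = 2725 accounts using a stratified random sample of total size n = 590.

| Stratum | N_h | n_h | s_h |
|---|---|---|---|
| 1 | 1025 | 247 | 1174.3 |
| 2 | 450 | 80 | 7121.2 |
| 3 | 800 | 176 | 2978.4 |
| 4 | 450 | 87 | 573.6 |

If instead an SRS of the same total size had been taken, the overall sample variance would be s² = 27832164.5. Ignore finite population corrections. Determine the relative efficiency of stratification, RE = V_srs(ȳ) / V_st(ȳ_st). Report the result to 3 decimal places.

RE ≈ 2.094

V̂(ȳ_st) = Σ W_h² s_h²/n_h, with W_h = N_h/N and N = 2725:
  stratum 1: (1025/2725)²·1174.3²/247 = 789.907
  stratum 2: (450/2725)²·7121.2²/80 = 17286.6
  stratum 3: (800/2725)²·2978.4²/176 = 4344.11
  stratum 4: (450/2725)²·573.6²/87 = 103.131
V_st = 22523.7
V_srs = s²/n = 27832164.5/590 = 47173.2
Relative efficiency = V_srs / V_st = 47173.2/22523.7 = 2.0944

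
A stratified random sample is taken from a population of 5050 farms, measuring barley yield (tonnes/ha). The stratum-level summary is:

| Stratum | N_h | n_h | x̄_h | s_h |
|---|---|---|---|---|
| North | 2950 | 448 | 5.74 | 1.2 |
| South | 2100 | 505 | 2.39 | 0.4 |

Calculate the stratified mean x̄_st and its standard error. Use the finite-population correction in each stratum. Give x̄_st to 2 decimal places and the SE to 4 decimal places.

x̄_st = Σ W_h x̄_h = (2950·5.74 + 2100·2.39)/5050 = 4.34693
V̂(x̄_st) = Σ W_h² (1 − n_h/N_h) s_h²/n_h, with W_h = N_h/N and N = 5050:
  stratum North: (2950/5050)²·(1 − 448/2950)·1.2²/448 = 0.000930274
  stratum South: (2100/5050)²·(1 − 505/2100)·0.4²/505 = 4.16127e-05
V̂(x̄_st) = 0.000971887
SE(x̄_st) = √0.000971887 = 0.0311751

x̄_st ≈ 4.35, SE ≈ 0.0312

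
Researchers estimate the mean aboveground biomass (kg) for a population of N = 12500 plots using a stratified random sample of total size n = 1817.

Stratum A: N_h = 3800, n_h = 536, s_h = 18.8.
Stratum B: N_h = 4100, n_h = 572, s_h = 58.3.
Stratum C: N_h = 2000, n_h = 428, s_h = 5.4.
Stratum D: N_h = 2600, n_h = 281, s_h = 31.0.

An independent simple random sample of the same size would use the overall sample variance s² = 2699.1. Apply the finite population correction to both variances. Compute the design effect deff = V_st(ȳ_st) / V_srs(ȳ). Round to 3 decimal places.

V̂(ȳ_st) = Σ W_h² (1 − n_h/N_h) s_h²/n_h, with W_h = N_h/N and N = 12500:
  stratum A: (3800/12500)²·(1 − 536/3800)·18.8²/536 = 0.0523437
  stratum B: (4100/12500)²·(1 − 572/4100)·58.3²/572 = 0.55009
  stratum C: (2000/12500)²·(1 − 428/2000)·5.4²/428 = 0.0013709
  stratum D: (2600/12500)²·(1 − 281/2600)·31.0²/281 = 0.131969
V_st = 0.735773
V_srs = (1 − 1817/12500)·2699.1/1817 = 1.26954
deff = V_st / V_srs = 0.735773/1.26954 = 0.5796

deff ≈ 0.580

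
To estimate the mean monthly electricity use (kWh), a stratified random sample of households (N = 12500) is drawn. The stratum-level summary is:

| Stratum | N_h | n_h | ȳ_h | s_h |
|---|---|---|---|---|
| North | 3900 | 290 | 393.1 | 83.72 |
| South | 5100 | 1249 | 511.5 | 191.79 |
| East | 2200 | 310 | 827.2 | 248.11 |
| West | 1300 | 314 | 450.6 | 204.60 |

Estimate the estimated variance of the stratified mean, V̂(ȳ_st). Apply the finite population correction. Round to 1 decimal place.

V̂(ȳ_st) = Σ W_h² (1 − n_h/N_h) s_h²/n_h, with W_h = N_h/N and N = 12500:
  stratum North: (3900/12500)²·(1 − 290/3900)·83.72²/290 = 2.17777
  stratum South: (5100/12500)²·(1 − 1249/5100)·191.79²/1249 = 3.7018
  stratum East: (2200/12500)²·(1 − 310/2200)·248.11²/310 = 5.28435
  stratum West: (1300/12500)²·(1 − 314/1300)·204.60²/314 = 1.09366
V̂(ȳ_st) = 12.2576

V̂(ȳ_st) ≈ 12.3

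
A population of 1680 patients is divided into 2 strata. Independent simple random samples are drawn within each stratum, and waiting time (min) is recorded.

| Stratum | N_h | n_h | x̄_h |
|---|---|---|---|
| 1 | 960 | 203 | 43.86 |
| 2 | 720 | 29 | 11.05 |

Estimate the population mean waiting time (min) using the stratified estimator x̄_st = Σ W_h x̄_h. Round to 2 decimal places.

N = Σ N_h = 1680. Stratum weights W_h = N_h/N.
x̄_st = (960·43.86 + 720·11.05) / 1680 = 29.7986

x̄_st ≈ 29.80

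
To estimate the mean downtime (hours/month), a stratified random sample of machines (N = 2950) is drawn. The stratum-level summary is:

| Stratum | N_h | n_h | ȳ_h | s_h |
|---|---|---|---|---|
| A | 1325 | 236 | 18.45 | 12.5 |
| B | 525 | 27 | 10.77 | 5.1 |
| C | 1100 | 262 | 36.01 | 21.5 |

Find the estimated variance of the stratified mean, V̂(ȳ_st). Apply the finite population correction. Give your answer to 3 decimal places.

V̂(ȳ_st) = Σ W_h² (1 − n_h/N_h) s_h²/n_h, with W_h = N_h/N and N = 2950:
  stratum A: (1325/2950)²·(1 − 236/1325)·12.5²/236 = 0.109776
  stratum B: (525/2950)²·(1 − 27/525)·5.1²/27 = 0.0289415
  stratum C: (1100/2950)²·(1 − 262/1100)·21.5²/262 = 0.186882
V̂(ȳ_st) = 0.3256

V̂(ȳ_st) ≈ 0.326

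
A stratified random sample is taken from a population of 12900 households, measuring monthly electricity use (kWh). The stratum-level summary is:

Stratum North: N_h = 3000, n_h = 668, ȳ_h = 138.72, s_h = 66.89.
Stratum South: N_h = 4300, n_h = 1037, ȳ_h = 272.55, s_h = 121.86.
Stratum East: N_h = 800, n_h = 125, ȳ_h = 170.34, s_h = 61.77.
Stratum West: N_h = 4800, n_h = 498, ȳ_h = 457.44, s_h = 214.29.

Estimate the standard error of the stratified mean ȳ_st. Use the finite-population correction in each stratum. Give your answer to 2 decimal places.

SE(ȳ_st) ≈ 3.61

V̂(ȳ_st) = Σ W_h² (1 − n_h/N_h) s_h²/n_h, with W_h = N_h/N and N = 12900:
  stratum North: (3000/12900)²·(1 − 668/3000)·66.89²/668 = 0.281589
  stratum South: (4300/12900)²·(1 − 1037/4300)·121.86²/1037 = 1.2074
  stratum East: (800/12900)²·(1 − 125/800)·61.77²/125 = 0.0990512
  stratum West: (4800/12900)²·(1 − 498/4800)·214.29²/498 = 11.4421
V̂(ȳ_st) = 13.0302
SE(ȳ_st) = √13.0302 = 3.60973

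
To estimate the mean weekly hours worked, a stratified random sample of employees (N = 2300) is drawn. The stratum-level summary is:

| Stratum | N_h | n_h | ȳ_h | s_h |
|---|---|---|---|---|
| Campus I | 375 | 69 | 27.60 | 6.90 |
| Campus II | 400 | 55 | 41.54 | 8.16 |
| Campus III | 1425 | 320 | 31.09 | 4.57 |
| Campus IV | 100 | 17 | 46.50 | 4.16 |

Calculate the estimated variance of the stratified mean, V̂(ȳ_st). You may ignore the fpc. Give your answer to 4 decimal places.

V̂(ȳ_st) = Σ W_h² s_h²/n_h, with W_h = N_h/N and N = 2300:
  stratum Campus I: (375/2300)²·6.90²/69 = 0.0183424
  stratum Campus II: (400/2300)²·8.16²/55 = 0.0366169
  stratum Campus III: (1425/2300)²·4.57²/320 = 0.0250528
  stratum Campus IV: (100/2300)²·4.16²/17 = 0.00192434
V̂(ȳ_st) = 0.0819365

V̂(ȳ_st) ≈ 0.0819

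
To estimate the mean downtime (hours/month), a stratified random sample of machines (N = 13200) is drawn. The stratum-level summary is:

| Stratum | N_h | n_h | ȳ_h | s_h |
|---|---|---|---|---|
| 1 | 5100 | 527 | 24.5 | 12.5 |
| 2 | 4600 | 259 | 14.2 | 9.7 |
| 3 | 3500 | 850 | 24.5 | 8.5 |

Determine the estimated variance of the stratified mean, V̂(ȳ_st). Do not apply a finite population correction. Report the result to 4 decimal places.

V̂(ȳ_st) = Σ W_h² s_h²/n_h, with W_h = N_h/N and N = 13200:
  stratum 1: (5100/13200)²·12.5²/527 = 0.044259
  stratum 2: (4600/13200)²·9.7²/259 = 0.0441176
  stratum 3: (3500/13200)²·8.5²/850 = 0.00597595
V̂(ȳ_st) = 0.0943525

V̂(ȳ_st) ≈ 0.0944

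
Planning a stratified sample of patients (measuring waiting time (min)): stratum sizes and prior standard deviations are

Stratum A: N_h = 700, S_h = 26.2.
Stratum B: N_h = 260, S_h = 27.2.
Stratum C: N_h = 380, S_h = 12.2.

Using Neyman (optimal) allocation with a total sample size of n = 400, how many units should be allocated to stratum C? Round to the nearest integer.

Neyman allocation: n_h = n · N_h S_h / Σ N_i S_i, with n = 400.
  stratum A: N_h·S_h = 700·26.2 = 18340.00
  stratum B: N_h·S_h = 260·27.2 = 7072.00
  stratum C: N_h·S_h = 380·12.2 = 4636.00
Σ N_h S_h = 30048.00
n for stratum C = 400·4636.00/30048.00 = 61.715 → 62

62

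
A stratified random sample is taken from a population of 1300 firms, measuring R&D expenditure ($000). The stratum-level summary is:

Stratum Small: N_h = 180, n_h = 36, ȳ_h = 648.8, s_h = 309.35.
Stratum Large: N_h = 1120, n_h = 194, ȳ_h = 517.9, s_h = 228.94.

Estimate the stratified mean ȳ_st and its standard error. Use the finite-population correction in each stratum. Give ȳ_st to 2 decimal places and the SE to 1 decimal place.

ȳ_st = Σ W_h ȳ_h = (180·648.8 + 1120·517.9)/1300 = 536.02462
V̂(ȳ_st) = Σ W_h² (1 − n_h/N_h) s_h²/n_h, with W_h = N_h/N and N = 1300:
  stratum Small: (180/1300)²·(1 − 36/180)·309.35²/36 = 40.7705
  stratum Large: (1120/1300)²·(1 − 194/1120)·228.94²/194 = 165.8
V̂(ȳ_st) = 206.57
SE(ȳ_st) = √206.57 = 14.3726

ȳ_st ≈ 536.02, SE ≈ 14.4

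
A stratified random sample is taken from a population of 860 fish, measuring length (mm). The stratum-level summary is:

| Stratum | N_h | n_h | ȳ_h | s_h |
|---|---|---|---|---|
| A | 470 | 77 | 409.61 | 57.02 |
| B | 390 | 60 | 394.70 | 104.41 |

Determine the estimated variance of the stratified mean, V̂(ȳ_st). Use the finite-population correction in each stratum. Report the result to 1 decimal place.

V̂(ȳ_st) ≈ 42.2

V̂(ȳ_st) = Σ W_h² (1 − n_h/N_h) s_h²/n_h, with W_h = N_h/N and N = 860:
  stratum A: (470/860)²·(1 − 77/470)·57.02²/77 = 10.5453
  stratum B: (390/860)²·(1 − 60/390)·104.41²/60 = 31.6166
V̂(ȳ_st) = 42.1618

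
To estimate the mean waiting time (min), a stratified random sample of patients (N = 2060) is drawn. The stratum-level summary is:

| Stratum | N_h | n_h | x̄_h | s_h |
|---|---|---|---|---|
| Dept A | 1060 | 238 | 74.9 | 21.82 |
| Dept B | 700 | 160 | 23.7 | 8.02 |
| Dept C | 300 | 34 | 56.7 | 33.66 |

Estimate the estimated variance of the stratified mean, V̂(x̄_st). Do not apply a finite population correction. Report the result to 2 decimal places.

V̂(x̄_st) = Σ W_h² s_h²/n_h, with W_h = N_h/N and N = 2060:
  stratum Dept A: (1060/2060)²·21.82²/238 = 0.529675
  stratum Dept B: (700/2060)²·8.02²/160 = 0.0464184
  stratum Dept C: (300/2060)²·33.66²/34 = 0.706736
V̂(x̄_st) = 1.28283

V̂(x̄_st) ≈ 1.28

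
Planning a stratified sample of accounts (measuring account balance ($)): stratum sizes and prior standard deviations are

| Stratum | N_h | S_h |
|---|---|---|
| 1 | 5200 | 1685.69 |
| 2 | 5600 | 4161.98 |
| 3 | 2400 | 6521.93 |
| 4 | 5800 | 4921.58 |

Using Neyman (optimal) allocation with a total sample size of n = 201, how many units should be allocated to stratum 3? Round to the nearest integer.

41

Neyman allocation: n_h = n · N_h S_h / Σ N_i S_i, with n = 201.
  stratum 1: N_h·S_h = 5200·1685.69 = 8765588.00
  stratum 2: N_h·S_h = 5600·4161.98 = 23307088.00
  stratum 3: N_h·S_h = 2400·6521.93 = 15652632.00
  stratum 4: N_h·S_h = 5800·4921.58 = 28545164.00
Σ N_h S_h = 76270472.00
n for stratum 3 = 201·15652632.00/76270472.00 = 41.250 → 41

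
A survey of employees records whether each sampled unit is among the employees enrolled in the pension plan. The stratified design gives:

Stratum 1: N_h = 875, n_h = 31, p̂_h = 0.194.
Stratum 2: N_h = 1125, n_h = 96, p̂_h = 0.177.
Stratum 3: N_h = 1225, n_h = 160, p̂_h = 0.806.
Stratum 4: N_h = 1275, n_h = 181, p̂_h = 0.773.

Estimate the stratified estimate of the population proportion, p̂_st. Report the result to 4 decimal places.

p̂_st ≈ 0.5204

N = 4500; stratum weights W_h = N_h/N.
p̂_st = Σ W_h p̂_h = (875·0.194 + 1125·0.177 + 1225·0.806 + 1275·0.773)/4500 = 0.52040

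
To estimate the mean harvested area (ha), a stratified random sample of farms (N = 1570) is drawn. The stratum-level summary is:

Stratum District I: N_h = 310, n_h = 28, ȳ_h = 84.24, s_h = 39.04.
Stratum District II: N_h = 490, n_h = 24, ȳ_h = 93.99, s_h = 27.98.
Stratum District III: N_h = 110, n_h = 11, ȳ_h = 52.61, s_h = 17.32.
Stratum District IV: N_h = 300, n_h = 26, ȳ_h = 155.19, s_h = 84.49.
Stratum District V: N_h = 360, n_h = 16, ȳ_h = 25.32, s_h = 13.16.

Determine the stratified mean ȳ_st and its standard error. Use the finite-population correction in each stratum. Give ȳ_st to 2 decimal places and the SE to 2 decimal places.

ȳ_st = Σ W_h ȳ_h = (310·84.24 + 490·93.99 + 110·52.61 + 300·155.19 + 360·25.32)/1570 = 85.11389
V̂(ȳ_st) = Σ W_h² (1 − n_h/N_h) s_h²/n_h, with W_h = N_h/N and N = 1570:
  stratum District I: (310/1570)²·(1 − 28/310)·39.04²/28 = 1.93051
  stratum District II: (490/1570)²·(1 − 24/490)·27.98²/24 = 3.02181
  stratum District III: (110/1570)²·(1 − 11/110)·17.32²/11 = 0.120485
  stratum District IV: (300/1570)²·(1 − 26/300)·84.49²/26 = 9.15608
  stratum District V: (360/1570)²·(1 − 16/360)·13.16²/16 = 0.543818
V̂(ȳ_st) = 14.7727
SE(ȳ_st) = √14.7727 = 3.84353

ȳ_st ≈ 85.11, SE ≈ 3.84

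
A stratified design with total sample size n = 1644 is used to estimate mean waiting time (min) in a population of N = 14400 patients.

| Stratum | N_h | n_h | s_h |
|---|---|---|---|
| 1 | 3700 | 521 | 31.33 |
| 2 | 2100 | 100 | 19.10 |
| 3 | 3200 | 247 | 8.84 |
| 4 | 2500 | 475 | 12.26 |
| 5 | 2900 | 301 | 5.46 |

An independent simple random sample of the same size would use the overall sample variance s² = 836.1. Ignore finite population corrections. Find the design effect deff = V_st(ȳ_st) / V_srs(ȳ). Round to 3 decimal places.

deff ≈ 0.454

V̂(ȳ_st) = Σ W_h² s_h²/n_h, with W_h = N_h/N and N = 14400:
  stratum 1: (3700/14400)²·31.33²/521 = 0.124383
  stratum 2: (2100/14400)²·19.10²/100 = 0.0775855
  stratum 3: (3200/14400)²·8.84²/247 = 0.0156237
  stratum 4: (2500/14400)²·12.26²/475 = 0.00953767
  stratum 5: (2900/14400)²·5.46²/301 = 0.00401689
V_st = 0.231147
V_srs = s²/n = 836.1/1644 = 0.508577
deff = V_st / V_srs = 0.231147/0.508577 = 0.4545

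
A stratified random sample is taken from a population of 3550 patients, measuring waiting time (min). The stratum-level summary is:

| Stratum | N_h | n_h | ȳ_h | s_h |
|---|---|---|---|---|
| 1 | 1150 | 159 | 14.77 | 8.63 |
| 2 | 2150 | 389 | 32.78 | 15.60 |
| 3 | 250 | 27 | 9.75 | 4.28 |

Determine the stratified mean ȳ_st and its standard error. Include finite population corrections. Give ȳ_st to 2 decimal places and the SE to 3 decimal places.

ȳ_st = Σ W_h ȳ_h = (1150·14.77 + 2150·32.78 + 250·9.75)/3550 = 25.32394
V̂(ȳ_st) = Σ W_h² (1 − n_h/N_h) s_h²/n_h, with W_h = N_h/N and N = 3550:
  stratum 1: (1150/3550)²·(1 − 159/1150)·8.63²/159 = 0.0423584
  stratum 2: (2150/3550)²·(1 − 389/2150)·15.60²/389 = 0.187949
  stratum 3: (250/3550)²·(1 − 27/250)·4.28²/27 = 0.00300132
V̂(ȳ_st) = 0.233309
SE(ȳ_st) = √0.233309 = 0.483021

ȳ_st ≈ 25.32, SE ≈ 0.483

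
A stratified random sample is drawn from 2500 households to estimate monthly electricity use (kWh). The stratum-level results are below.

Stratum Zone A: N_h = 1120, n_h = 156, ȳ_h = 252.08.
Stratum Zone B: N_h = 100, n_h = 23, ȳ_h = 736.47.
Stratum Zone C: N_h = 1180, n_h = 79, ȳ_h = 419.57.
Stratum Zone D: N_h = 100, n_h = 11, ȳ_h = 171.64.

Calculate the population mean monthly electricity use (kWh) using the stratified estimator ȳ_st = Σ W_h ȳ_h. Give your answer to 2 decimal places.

N = Σ N_h = 2500. Stratum weights W_h = N_h/N.
ȳ_st = (1120·252.08 + 100·736.47 + 1180·419.57 + 100·171.64) / 2500 = 347.2933

ȳ_st ≈ 347.29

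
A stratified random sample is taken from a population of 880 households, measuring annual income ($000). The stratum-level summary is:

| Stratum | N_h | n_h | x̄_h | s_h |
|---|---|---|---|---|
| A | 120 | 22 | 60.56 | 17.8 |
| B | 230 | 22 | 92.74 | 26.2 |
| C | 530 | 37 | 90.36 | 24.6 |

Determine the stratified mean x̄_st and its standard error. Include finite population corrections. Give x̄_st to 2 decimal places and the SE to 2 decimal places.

x̄_st = Σ W_h x̄_h = (120·60.56 + 230·92.74 + 530·90.36)/880 = 86.91841
V̂(x̄_st) = Σ W_h² (1 − n_h/N_h) s_h²/n_h, with W_h = N_h/N and N = 880:
  stratum A: (120/880)²·(1 − 22/120)·17.8²/22 = 0.218705
  stratum B: (230/880)²·(1 − 22/230)·26.2²/22 = 1.92755
  stratum C: (530/880)²·(1 − 37/530)·24.6²/37 = 5.51856
V̂(x̄_st) = 7.66482
SE(x̄_st) = √7.66482 = 2.76854

x̄_st ≈ 86.92, SE ≈ 2.77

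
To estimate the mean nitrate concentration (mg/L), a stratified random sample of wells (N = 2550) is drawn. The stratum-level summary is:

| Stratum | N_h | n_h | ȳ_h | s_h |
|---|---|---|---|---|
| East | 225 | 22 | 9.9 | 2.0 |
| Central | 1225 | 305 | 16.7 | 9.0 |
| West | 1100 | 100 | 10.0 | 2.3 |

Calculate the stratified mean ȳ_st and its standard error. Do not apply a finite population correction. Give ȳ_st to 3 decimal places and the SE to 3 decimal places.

ȳ_st ≈ 13.210, SE ≈ 0.269

ȳ_st = Σ W_h ȳ_h = (225·9.9 + 1225·16.7 + 1100·10.0)/2550 = 13.20980
V̂(ȳ_st) = Σ W_h² s_h²/n_h, with W_h = N_h/N and N = 2550:
  stratum East: (225/2550)²·2.0²/22 = 0.00141554
  stratum Central: (1225/2550)²·9.0²/305 = 0.0612882
  stratum West: (1100/2550)²·2.3²/100 = 0.00984375
V̂(ȳ_st) = 0.0725475
SE(ȳ_st) = √0.0725475 = 0.269346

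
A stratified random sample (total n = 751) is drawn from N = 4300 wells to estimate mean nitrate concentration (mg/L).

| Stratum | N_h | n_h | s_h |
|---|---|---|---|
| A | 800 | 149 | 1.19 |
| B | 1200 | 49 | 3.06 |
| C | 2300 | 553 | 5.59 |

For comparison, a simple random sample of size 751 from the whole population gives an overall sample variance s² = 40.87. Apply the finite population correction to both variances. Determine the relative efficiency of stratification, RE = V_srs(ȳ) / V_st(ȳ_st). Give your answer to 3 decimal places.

RE ≈ 1.675

V̂(ȳ_st) = Σ W_h² (1 − n_h/N_h) s_h²/n_h, with W_h = N_h/N and N = 4300:
  stratum A: (800/4300)²·(1 − 149/800)·1.19²/149 = 0.000267696
  stratum B: (1200/4300)²·(1 − 49/1200)·3.06²/49 = 0.0142747
  stratum C: (2300/4300)²·(1 − 553/2300)·5.59²/553 = 0.0122795
V_st = 0.0268219
V_srs = (1 − 751/4300)·40.87/751 = 0.0449161
Relative efficiency = V_srs / V_st = 0.0449161/0.0268219 = 1.6746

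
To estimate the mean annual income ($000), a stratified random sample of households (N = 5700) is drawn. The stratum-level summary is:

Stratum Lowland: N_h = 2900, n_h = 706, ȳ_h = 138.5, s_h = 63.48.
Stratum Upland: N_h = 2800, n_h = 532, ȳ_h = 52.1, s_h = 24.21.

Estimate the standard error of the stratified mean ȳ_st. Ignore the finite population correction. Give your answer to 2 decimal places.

SE(ȳ_st) ≈ 1.32

V̂(ȳ_st) = Σ W_h² s_h²/n_h, with W_h = N_h/N and N = 5700:
  stratum Lowland: (2900/5700)²·63.48²/706 = 1.47746
  stratum Upland: (2800/5700)²·24.21²/532 = 0.265855
V̂(ȳ_st) = 1.74331
SE(ȳ_st) = √1.74331 = 1.32035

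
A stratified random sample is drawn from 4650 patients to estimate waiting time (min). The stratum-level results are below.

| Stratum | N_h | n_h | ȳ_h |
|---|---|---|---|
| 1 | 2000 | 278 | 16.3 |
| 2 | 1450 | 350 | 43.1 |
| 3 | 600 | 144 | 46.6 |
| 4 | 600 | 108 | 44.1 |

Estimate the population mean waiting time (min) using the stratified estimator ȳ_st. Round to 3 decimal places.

N = Σ N_h = 4650. Stratum weights W_h = N_h/N.
ȳ_st = (2000·16.3 + 1450·43.1 + 600·46.6 + 600·44.1) / 4650 = 32.15376

ȳ_st ≈ 32.154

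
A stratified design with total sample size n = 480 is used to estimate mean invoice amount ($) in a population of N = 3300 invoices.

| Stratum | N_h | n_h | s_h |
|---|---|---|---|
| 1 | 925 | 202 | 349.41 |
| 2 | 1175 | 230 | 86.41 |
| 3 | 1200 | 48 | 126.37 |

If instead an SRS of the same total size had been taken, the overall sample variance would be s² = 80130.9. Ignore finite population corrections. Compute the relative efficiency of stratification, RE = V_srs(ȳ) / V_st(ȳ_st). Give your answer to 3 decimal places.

RE ≈ 1.746

V̂(ȳ_st) = Σ W_h² s_h²/n_h, with W_h = N_h/N and N = 3300:
  stratum 1: (925/3300)²·349.41²/202 = 47.487
  stratum 2: (1175/3300)²·86.41²/230 = 4.11574
  stratum 3: (1200/3300)²·126.37²/48 = 43.9928
V_st = 95.5955
V_srs = s²/n = 80130.9/480 = 166.939
Relative efficiency = V_srs / V_st = 166.939/95.5955 = 1.7463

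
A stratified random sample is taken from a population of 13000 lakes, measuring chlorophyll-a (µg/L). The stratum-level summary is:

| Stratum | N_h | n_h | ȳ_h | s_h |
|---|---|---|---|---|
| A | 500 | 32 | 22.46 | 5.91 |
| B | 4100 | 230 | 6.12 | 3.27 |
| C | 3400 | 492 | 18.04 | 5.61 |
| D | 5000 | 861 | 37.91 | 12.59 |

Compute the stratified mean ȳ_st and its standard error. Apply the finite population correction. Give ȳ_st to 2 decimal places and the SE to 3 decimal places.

ȳ_st ≈ 22.09, SE ≈ 0.179

ȳ_st = Σ W_h ȳ_h = (500·22.46 + 4100·6.12 + 3400·18.04 + 5000·37.91)/13000 = 22.09292
V̂(ȳ_st) = Σ W_h² (1 − n_h/N_h) s_h²/n_h, with W_h = N_h/N and N = 13000:
  stratum A: (500/13000)²·(1 − 32/500)·5.91²/32 = 0.00151131
  stratum B: (4100/13000)²·(1 − 230/4100)·3.27²/230 = 0.00436491
  stratum C: (3400/13000)²·(1 − 492/3400)·5.61²/492 = 0.00374237
  stratum D: (5000/13000)²·(1 − 861/5000)·12.59²/861 = 0.0225438
V̂(ȳ_st) = 0.0321624
SE(ȳ_st) = √0.0321624 = 0.179339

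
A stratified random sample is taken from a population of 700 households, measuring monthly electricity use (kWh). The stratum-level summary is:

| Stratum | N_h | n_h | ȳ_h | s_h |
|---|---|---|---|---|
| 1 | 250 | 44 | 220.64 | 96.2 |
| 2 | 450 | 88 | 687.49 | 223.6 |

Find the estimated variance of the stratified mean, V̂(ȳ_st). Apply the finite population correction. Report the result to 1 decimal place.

V̂(ȳ_st) = Σ W_h² (1 − n_h/N_h) s_h²/n_h, with W_h = N_h/N and N = 700:
  stratum 1: (250/700)²·(1 − 44/250)·96.2²/44 = 22.1059
  stratum 2: (450/700)²·(1 − 88/450)·223.6²/88 = 188.88
V̂(ȳ_st) = 210.986

V̂(ȳ_st) ≈ 211.0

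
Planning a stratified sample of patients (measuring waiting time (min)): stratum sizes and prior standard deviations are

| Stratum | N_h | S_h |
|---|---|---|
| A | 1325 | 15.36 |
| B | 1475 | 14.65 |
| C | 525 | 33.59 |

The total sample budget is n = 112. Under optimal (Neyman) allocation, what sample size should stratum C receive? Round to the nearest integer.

Neyman allocation: n_h = n · N_h S_h / Σ N_i S_i, with n = 112.
  stratum A: N_h·S_h = 1325·15.36 = 20352.00
  stratum B: N_h·S_h = 1475·14.65 = 21608.75
  stratum C: N_h·S_h = 525·33.59 = 17634.75
Σ N_h S_h = 59595.50
n for stratum C = 112·17634.75/59595.50 = 33.142 → 33

33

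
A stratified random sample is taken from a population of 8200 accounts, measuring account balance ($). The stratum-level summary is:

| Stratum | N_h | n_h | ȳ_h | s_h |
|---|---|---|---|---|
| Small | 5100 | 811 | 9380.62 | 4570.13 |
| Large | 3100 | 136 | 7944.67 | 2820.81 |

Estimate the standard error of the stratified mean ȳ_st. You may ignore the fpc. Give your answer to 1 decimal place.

V̂(ȳ_st) = Σ W_h² s_h²/n_h, with W_h = N_h/N and N = 8200:
  stratum Small: (5100/8200)²·4570.13²/811 = 9962.05
  stratum Large: (3100/8200)²·2820.81²/136 = 8361.89
V̂(ȳ_st) = 18323.9
SE(ȳ_st) = √18323.9 = 135.366

SE(ȳ_st) ≈ 135.4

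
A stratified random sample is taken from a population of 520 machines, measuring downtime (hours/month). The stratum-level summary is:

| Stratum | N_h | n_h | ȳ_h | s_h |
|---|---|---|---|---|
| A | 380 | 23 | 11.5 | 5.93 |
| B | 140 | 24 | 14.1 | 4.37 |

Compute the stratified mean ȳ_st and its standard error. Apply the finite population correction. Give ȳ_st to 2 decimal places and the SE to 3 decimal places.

ȳ_st = Σ W_h ȳ_h = (380·11.5 + 140·14.1)/520 = 12.20000
V̂(ȳ_st) = Σ W_h² (1 − n_h/N_h) s_h²/n_h, with W_h = N_h/N and N = 520:
  stratum A: (380/520)²·(1 − 23/380)·5.93²/23 = 0.767055
  stratum B: (140/520)²·(1 − 24/140)·4.37²/24 = 0.0477893
V̂(ȳ_st) = 0.814845
SE(ȳ_st) = √0.814845 = 0.902687

ȳ_st ≈ 12.20, SE ≈ 0.903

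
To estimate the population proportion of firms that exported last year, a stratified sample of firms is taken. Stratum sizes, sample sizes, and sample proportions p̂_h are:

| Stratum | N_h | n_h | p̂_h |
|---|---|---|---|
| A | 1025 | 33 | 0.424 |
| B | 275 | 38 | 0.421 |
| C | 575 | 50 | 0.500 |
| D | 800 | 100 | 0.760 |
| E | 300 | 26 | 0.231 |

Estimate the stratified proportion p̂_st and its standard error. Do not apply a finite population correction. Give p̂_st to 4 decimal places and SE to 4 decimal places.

N = 2975; stratum weights W_h = N_h/N.
p̂_st = Σ W_h p̂_h = (1025·0.424 + 275·0.421 + 575·0.500 + 800·0.760 + 300·0.231)/2975 = 0.50930
V̂(p̂_st) = Σ W_h² p̂_h(1−p̂_h)/(n_h−1):
  stratum A: (1025/2975)²·0.424·0.576/32 = 0.000905967
  stratum B: (275/2975)²·0.421·0.579/37 = 5.62925e-05
  stratum C: (575/2975)²·0.500·0.500/49 = 0.000190592
  stratum D: (800/2975)²·0.760·0.240/99 = 0.000133228
  stratum E: (300/2975)²·0.231·0.769/25 = 7.22548e-05
V̂(p̂_st) = 0.00135833; SE = √V̂ = 0.0368556

p̂_st ≈ 0.5093, SE ≈ 0.0369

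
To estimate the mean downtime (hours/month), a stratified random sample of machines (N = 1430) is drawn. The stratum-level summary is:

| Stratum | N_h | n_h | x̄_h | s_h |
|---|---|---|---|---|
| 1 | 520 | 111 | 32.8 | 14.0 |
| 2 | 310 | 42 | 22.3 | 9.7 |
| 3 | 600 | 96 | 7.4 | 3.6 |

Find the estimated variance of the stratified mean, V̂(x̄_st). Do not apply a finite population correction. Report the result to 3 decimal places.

V̂(x̄_st) = Σ W_h² s_h²/n_h, with W_h = N_h/N and N = 1430:
  stratum 1: (520/1430)²·14.0²/111 = 0.23349
  stratum 2: (310/1430)²·9.7²/42 = 0.10528
  stratum 3: (600/1430)²·3.6²/96 = 0.0237664
V̂(x̄_st) = 0.362536

V̂(x̄_st) ≈ 0.363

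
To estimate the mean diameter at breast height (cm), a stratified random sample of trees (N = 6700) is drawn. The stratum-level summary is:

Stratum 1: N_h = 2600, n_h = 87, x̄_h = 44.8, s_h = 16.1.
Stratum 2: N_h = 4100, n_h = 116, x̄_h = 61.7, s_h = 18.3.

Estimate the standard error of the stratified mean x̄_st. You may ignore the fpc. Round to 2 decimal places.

SE(x̄_st) ≈ 1.24

V̂(x̄_st) = Σ W_h² s_h²/n_h, with W_h = N_h/N and N = 6700:
  stratum 1: (2600/6700)²·16.1²/87 = 0.448673
  stratum 2: (4100/6700)²·18.3²/116 = 1.08109
V̂(x̄_st) = 1.52976
SE(x̄_st) = √1.52976 = 1.23684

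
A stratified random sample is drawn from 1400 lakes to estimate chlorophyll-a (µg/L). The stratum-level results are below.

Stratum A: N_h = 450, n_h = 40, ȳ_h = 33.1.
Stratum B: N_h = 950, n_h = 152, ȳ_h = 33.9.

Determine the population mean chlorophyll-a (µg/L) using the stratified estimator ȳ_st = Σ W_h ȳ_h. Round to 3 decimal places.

ȳ_st ≈ 33.643

N = Σ N_h = 1400. Stratum weights W_h = N_h/N.
ȳ_st = (450·33.1 + 950·33.9) / 1400 = 33.64286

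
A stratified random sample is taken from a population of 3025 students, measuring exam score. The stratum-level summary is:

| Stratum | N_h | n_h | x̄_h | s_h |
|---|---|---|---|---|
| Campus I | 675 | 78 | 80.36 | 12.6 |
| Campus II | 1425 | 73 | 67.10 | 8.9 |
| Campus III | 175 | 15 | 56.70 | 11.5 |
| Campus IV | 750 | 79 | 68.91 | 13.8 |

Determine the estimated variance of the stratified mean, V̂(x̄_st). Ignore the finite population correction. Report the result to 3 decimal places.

V̂(x̄_st) = Σ W_h² s_h²/n_h, with W_h = N_h/N and N = 3025:
  stratum Campus I: (675/3025)²·12.6²/78 = 0.101345
  stratum Campus II: (1425/3025)²·8.9²/73 = 0.240789
  stratum Campus III: (175/3025)²·11.5²/15 = 0.0295073
  stratum Campus IV: (750/3025)²·13.8²/79 = 0.148185
V̂(x̄_st) = 0.519826

V̂(x̄_st) ≈ 0.520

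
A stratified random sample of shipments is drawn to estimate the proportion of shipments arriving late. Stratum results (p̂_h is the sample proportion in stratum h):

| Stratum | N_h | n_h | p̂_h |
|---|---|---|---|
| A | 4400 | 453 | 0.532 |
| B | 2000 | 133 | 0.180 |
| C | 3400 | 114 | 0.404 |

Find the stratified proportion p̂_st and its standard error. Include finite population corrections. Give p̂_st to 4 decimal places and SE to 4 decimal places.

N = 9800; stratum weights W_h = N_h/N.
p̂_st = Σ W_h p̂_h = (4400·0.532 + 2000·0.180 + 3400·0.404)/9800 = 0.41576
V̂(p̂_st) = Σ W_h² (1 − n_h/N_h) p̂_h(1−p̂_h)/(n_h−1):
  stratum A: (4400/9800)²·(1 − 453/4400)·0.532·0.468/452 = 9.96063e-05
  stratum B: (2000/9800)²·(1 − 133/2000)·0.180·0.820/132 = 4.34745e-05
  stratum C: (3400/9800)²·(1 − 114/3400)·0.404·0.596/113 = 0.000247881
V̂(p̂_st) = 0.000390962; SE = √V̂ = 0.0197728

p̂_st ≈ 0.4158, SE ≈ 0.0198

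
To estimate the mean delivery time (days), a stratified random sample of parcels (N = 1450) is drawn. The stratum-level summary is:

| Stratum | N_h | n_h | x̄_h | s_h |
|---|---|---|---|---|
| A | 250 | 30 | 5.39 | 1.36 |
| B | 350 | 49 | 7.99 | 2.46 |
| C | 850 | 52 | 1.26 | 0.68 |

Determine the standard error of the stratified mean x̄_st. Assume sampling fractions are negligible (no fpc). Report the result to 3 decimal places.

SE(x̄_st) ≈ 0.110

V̂(x̄_st) = Σ W_h² s_h²/n_h, with W_h = N_h/N and N = 1450:
  stratum A: (250/1450)²·1.36²/30 = 0.00183274
  stratum B: (350/1450)²·2.46²/49 = 0.00719572
  stratum C: (850/1450)²·0.68²/52 = 0.00305574
V̂(x̄_st) = 0.0120842
SE(x̄_st) = √0.0120842 = 0.109928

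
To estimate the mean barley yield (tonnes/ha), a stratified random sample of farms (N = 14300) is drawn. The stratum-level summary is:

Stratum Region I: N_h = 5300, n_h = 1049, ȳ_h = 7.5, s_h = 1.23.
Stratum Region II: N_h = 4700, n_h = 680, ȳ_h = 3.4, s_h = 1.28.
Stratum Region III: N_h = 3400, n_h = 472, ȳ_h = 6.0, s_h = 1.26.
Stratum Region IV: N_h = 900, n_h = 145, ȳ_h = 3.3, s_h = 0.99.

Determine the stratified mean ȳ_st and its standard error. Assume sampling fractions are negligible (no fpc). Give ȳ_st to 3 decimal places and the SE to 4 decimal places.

ȳ_st ≈ 5.531, SE ≈ 0.0260

ȳ_st = Σ W_h ȳ_h = (5300·7.5 + 4700·3.4 + 3400·6.0 + 900·3.3)/14300 = 5.53147
V̂(ȳ_st) = Σ W_h² s_h²/n_h, with W_h = N_h/N and N = 14300:
  stratum Region I: (5300/14300)²·1.23²/1049 = 0.000198114
  stratum Region II: (4700/14300)²·1.28²/680 = 0.000260276
  stratum Region III: (3400/14300)²·1.26²/472 = 0.000190145
  stratum Region IV: (900/14300)²·0.99²/145 = 2.67741e-05
V̂(ȳ_st) = 0.000675309
SE(ȳ_st) = √0.000675309 = 0.0259867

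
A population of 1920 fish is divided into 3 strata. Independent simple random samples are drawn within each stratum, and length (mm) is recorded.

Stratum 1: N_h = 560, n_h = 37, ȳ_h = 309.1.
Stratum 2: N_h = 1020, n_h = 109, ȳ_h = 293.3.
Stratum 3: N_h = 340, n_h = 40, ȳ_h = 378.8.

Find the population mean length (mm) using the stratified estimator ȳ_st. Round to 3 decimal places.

ȳ_st ≈ 313.049

N = Σ N_h = 1920. Stratum weights W_h = N_h/N.
ȳ_st = (560·309.1 + 1020·293.3 + 340·378.8) / 1920 = 313.04896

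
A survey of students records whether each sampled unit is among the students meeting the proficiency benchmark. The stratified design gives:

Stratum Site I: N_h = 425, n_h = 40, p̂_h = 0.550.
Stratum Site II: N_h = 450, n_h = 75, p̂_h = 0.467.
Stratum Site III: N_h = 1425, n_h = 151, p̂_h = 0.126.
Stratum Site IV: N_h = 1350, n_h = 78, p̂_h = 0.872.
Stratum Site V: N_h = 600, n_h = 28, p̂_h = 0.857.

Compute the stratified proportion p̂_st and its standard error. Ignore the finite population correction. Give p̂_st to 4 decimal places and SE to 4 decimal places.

N = 4250; stratum weights W_h = N_h/N.
p̂_st = Σ W_h p̂_h = (425·0.550 + 450·0.467 + 1425·0.126 + 1350·0.872 + 600·0.857)/4250 = 0.54467
V̂(p̂_st) = Σ W_h² p̂_h(1−p̂_h)/(n_h−1):
  stratum Site I: (425/4250)²·0.550·0.450/39 = 6.34615e-05
  stratum Site II: (450/4250)²·0.467·0.533/74 = 3.77103e-05
  stratum Site III: (1425/4250)²·0.126·0.874/150 = 8.25358e-05
  stratum Site IV: (1350/4250)²·0.872·0.128/77 = 0.00014626
  stratum Site V: (600/4250)²·0.857·0.143/27 = 9.04644e-05
V̂(p̂_st) = 0.000420432; SE = √V̂ = 0.0205044

p̂_st ≈ 0.5447, SE ≈ 0.0205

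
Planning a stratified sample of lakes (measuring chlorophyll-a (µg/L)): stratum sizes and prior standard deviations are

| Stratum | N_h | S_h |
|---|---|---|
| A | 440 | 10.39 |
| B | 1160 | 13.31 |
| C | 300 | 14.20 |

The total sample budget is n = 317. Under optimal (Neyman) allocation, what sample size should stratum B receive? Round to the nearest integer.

Neyman allocation: n_h = n · N_h S_h / Σ N_i S_i, with n = 317.
  stratum A: N_h·S_h = 440·10.39 = 4571.60
  stratum B: N_h·S_h = 1160·13.31 = 15439.60
  stratum C: N_h·S_h = 300·14.20 = 4260.00
Σ N_h S_h = 24271.20
n for stratum B = 317·15439.60/24271.20 = 201.653 → 202

202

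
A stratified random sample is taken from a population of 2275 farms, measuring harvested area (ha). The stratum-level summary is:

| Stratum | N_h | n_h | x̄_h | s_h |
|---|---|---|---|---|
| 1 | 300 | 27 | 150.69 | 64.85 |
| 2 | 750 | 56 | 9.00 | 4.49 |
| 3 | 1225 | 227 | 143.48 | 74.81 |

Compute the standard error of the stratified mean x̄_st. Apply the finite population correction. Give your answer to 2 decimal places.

SE(x̄_st) ≈ 2.89

V̂(x̄_st) = Σ W_h² (1 − n_h/N_h) s_h²/n_h, with W_h = N_h/N and N = 2275:
  stratum 1: (300/2275)²·(1 − 27/300)·64.85²/27 = 2.46478
  stratum 2: (750/2275)²·(1 − 56/750)·4.49²/56 = 0.0362045
  stratum 3: (1225/2275)²·(1 − 227/1225)·74.81²/227 = 5.82368
V̂(x̄_st) = 8.32466
SE(x̄_st) = √8.32466 = 2.88525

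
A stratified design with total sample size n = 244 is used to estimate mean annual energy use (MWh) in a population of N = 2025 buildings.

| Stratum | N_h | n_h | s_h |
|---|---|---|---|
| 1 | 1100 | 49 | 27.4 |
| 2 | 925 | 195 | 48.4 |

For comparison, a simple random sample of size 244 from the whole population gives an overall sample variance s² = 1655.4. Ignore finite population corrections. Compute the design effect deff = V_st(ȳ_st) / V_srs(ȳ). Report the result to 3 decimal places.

V̂(ȳ_st) = Σ W_h² s_h²/n_h, with W_h = N_h/N and N = 2025:
  stratum 1: (1100/2025)²·27.4²/49 = 4.52106
  stratum 2: (925/2025)²·48.4²/195 = 2.50663
V_st = 7.02769
V_srs = s²/n = 1655.4/244 = 6.78443
deff = V_st / V_srs = 7.02769/6.78443 = 1.0359

deff ≈ 1.036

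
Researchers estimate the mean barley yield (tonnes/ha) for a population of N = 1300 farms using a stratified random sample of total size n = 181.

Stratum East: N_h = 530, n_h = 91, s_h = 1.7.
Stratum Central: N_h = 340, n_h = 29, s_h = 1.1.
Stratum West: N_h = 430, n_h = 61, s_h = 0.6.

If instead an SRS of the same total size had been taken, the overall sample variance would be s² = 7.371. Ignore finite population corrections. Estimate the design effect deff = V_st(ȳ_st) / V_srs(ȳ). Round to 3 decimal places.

V̂(ȳ_st) = Σ W_h² s_h²/n_h, with W_h = N_h/N and N = 1300:
  stratum East: (530/1300)²·1.7²/91 = 0.00527863
  stratum Central: (340/1300)²·1.1²/29 = 0.00285403
  stratum West: (430/1300)²·0.6²/61 = 0.000645688
V_st = 0.00877835
V_srs = s²/n = 7.371/181 = 0.0407238
deff = V_st / V_srs = 0.00877835/0.0407238 = 0.2156

deff ≈ 0.216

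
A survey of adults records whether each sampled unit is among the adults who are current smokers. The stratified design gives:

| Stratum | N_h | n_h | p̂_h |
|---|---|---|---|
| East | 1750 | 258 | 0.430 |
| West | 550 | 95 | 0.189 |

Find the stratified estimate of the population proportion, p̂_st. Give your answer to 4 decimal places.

N = 2300; stratum weights W_h = N_h/N.
p̂_st = Σ W_h p̂_h = (1750·0.430 + 550·0.189)/2300 = 0.37237

p̂_st ≈ 0.3724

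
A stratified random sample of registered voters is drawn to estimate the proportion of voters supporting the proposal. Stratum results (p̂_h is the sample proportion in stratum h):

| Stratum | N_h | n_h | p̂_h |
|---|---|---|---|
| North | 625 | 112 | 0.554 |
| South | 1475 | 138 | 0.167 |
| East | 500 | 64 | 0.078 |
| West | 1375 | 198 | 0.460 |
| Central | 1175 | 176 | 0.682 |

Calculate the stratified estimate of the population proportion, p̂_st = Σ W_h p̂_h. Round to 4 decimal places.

p̂_st ≈ 0.4011

N = 5150; stratum weights W_h = N_h/N.
p̂_st = Σ W_h p̂_h = (625·0.554 + 1475·0.167 + 500·0.078 + 1375·0.460 + 1175·0.682)/5150 = 0.40105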